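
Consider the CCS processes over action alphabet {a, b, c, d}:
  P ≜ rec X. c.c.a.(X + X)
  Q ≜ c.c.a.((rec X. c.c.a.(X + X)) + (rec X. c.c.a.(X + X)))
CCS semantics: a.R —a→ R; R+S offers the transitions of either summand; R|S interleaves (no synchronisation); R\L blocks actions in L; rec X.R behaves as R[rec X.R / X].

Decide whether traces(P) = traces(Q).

trace-equivalent

LTS(P): 4 reachable states
  s0 = rec X. c.c.a.(X + X) | ··c··> s1
  s1 = c.a.((rec X. c.c.a.(X + X)) + (rec X. c.c.a.(X + X))) | ··c··> s2
  s2 = a.((rec X. c.c.a.(X + X)) + (rec X. c.c.a.(X + X))) | ··a··> s3
  s3 = (rec X. c.c.a.(X + X)) + (rec X. c.c.a.(X + X)) | ··c··> s1
LTS(Q): 4 reachable states
  t0 = c.c.a.((rec X. c.c.a.(X + X)) + (rec X. c.c.a.(X + X))) | ··c··> t1
  t1 = c.a.((rec X. c.c.a.(X + X)) + (rec X. c.c.a.(X + X))) | ··c··> t2
  t2 = a.((rec X. c.c.a.(X + X)) + (rec X. c.c.a.(X + X))) | ··a··> t3
  t3 = (rec X. c.c.a.(X + X)) + (rec X. c.c.a.(X + X)) | ··c··> t1
Bisimilarity quotient blocks:
  B0 = {s0, s3, t0, t3}
  B1 = {s1, t1}
  B2 = {s2, t2}
s0 ∈ B0, t0 ∈ B0 → same block
Bisimilar ⇒ trace-equivalent.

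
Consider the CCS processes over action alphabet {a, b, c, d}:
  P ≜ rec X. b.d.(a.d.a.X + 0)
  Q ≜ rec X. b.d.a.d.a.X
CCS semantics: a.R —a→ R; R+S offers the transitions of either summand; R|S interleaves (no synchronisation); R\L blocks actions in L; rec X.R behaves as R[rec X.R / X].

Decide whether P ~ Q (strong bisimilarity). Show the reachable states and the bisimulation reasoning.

P's transition system — 5 states:
  p0 = rec X. b.d.(a.d.a.X + 0) ⊢ -b-> p1
  p1 = d.(a.d.a.(rec X. b.d.(a.d.a.X + 0)) + 0) ⊢ -d-> p2
  p2 = a.d.a.(rec X. b.d.(a.d.a.X + 0)) + 0 ⊢ -a-> p3
  p3 = d.a.(rec X. b.d.(a.d.a.X + 0)) ⊢ -d-> p4
  p4 = a.(rec X. b.d.(a.d.a.X + 0)) ⊢ -a-> p0
Q's transition system — 5 states:
  q0 = rec X. b.d.a.d.a.X ⊢ -b-> q1
  q1 = d.a.d.a.(rec X. b.d.a.d.a.X) ⊢ -d-> q2
  q2 = a.d.a.(rec X. b.d.a.d.a.X) ⊢ -a-> q3
  q3 = d.a.(rec X. b.d.a.d.a.X) ⊢ -d-> q4
  q4 = a.(rec X. b.d.a.d.a.X) ⊢ -a-> q0
Coarsest stable partition (strong bisimilarity classes):
  B0 = {p0, q0}
  B1 = {p1, q1}
  B2 = {p2, q2}
  B3 = {p3, q3}
  B4 = {p4, q4}
p0 ∈ B0, q0 ∈ B0 → same block

YES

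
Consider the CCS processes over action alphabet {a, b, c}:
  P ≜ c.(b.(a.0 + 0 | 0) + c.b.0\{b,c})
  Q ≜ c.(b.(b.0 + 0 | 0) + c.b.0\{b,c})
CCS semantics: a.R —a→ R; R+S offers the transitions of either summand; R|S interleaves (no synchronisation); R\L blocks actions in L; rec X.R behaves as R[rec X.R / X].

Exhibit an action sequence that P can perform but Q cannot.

P's transition system — 6 states:
  m0 = c.(b.(a.0 + 0 | 0) + c.b.0\{b,c}) :: —c→ m1
  m1 = b.(a.0 + 0 | 0) + c.b.0\{b,c} :: —b→ m2, —c→ m3
  m2 = a.0 + 0 | 0 :: —a→ m4
  m3 = b.0\{b,c} :: —b→ m5
  m4 = 0 :: deadlocked
  m5 = 0\{b,c} :: deadlocked
Q's transition system — 6 states:
  n0 = c.(b.(b.0 + 0 | 0) + c.b.0\{b,c}) :: —c→ n1
  n1 = b.(b.0 + 0 | 0) + c.b.0\{b,c} :: —b→ n2, —c→ n3
  n2 = b.0 + 0 | 0 :: —b→ n4
  n3 = b.0\{b,c} :: —b→ n5
  n4 = 0 :: deadlocked
  n5 = 0\{b,c} :: deadlocked
Run σ = ⟨cba⟩ on P: start {m0}
  after c @ step 1: {m1}
  after b @ step 2: {m2}
  after a @ step 3: {m4}
  — P admits the full trace.
Run σ = ⟨cba⟩ on Q: start {n0}
  after c @ step 1: {n1}
  after b @ step 2: {n2}
  after a @ step 3: no successor for Q

cba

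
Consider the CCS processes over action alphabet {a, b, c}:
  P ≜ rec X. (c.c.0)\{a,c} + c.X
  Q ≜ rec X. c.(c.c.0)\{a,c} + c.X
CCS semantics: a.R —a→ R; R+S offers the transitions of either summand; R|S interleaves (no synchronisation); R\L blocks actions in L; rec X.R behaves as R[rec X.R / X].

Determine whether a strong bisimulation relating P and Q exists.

Reachable graph of P (1 states):
  u0 = rec X. (c.c.0)\{a,c} + c.X :: -c-> u0
Reachable graph of Q (2 states):
  v0 = rec X. c.(c.c.0)\{a,c} + c.X :: -c-> v0, -c-> v1
  v1 = (c.c.0)\{a,c} :: (no moves)
Bisimilarity quotient blocks:
  B0 = {u0}
  B1 = {v0}
  B2 = {v1}
u0 ∈ B0, v0 ∈ B1 → different blocks

NO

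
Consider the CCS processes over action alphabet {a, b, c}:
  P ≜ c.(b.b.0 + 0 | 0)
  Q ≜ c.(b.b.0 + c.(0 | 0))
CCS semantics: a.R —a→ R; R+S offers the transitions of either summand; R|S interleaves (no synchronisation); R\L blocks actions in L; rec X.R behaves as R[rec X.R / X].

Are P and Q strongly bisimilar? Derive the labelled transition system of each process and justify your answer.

NO

Reachable graph of P (4 states):
  p0 = c.(b.b.0 + 0 | 0) :: --c--▸ p1
  p1 = b.b.0 + 0 | 0 :: --b--▸ p2
  p2 = b.0 :: --b--▸ p3
  p3 = 0 :: ·
Reachable graph of Q (5 states):
  q0 = c.(b.b.0 + c.(0 | 0)) :: --c--▸ q1
  q1 = b.b.0 + c.(0 | 0) :: --b--▸ q2, --c--▸ q3
  q2 = b.0 :: --b--▸ q4
  q3 = 0 | 0 :: ·
  q4 = 0 :: ·
Partition-refinement fixed point:
  B0 = {p0}
  B1 = {p1}
  B2 = {p2, q2}
  B3 = {p3, q3, q4}
  B4 = {q0}
  B5 = {q1}
p0 ∈ B0, q0 ∈ B4 → different blocks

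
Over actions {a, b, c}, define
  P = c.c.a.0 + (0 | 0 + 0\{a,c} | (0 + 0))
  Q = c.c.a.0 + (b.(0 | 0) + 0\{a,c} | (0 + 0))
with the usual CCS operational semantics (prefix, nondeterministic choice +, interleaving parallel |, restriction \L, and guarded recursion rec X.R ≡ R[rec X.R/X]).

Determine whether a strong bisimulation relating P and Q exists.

P ≁ Q

P's transition system — 4 states:
  s0 = c.c.a.0 + (0 | 0 + 0\{a,c} | (0 + 0)) | —c→ s1
  s1 = c.a.0 | —c→ s2
  s2 = a.0 | —a→ s3
  s3 = 0 | ·
Q's transition system — 5 states:
  t0 = c.c.a.0 + (b.(0 | 0) + 0\{a,c} | (0 + 0)) | —b→ t1, —c→ t2
  t1 = 0 | 0 | ·
  t2 = c.a.0 | —c→ t3
  t3 = a.0 | —a→ t4
  t4 = 0 | ·
Bisimilarity quotient blocks:
  B0 = {s0}
  B1 = {s1, t2}
  B2 = {s2, t3}
  B3 = {s3, t1, t4}
  B4 = {t0}
s0 ∈ B0, t0 ∈ B4 → different blocks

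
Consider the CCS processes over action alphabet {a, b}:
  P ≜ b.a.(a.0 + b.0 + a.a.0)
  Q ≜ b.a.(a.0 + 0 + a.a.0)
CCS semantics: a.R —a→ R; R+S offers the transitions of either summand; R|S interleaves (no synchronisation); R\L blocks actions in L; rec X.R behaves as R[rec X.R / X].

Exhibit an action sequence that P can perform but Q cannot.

LTS(P): 5 reachable states
  p0 = b.a.(a.0 + b.0 + a.a.0) → -b-> p1
  p1 = a.(a.0 + b.0 + a.a.0) → -a-> p2
  p2 = a.0 + b.0 + a.a.0 → -a-> p3, -a-> p4, -b-> p3
  p3 = 0 → ·
  p4 = a.0 → -a-> p3
LTS(Q): 5 reachable states
  q0 = b.a.(a.0 + 0 + a.a.0) → -b-> q1
  q1 = a.(a.0 + 0 + a.a.0) → -a-> q2
  q2 = a.0 + 0 + a.a.0 → -a-> q3, -a-> q4
  q3 = 0 → ·
  q4 = a.0 → -a-> q3
Trace ⟨bab⟩ through P, begin at {p0}:
  after b @ step 1: {p1}
  after a @ step 2: {p2}
  after b @ step 3: {p3}
  — P admits the full trace.
Trace ⟨bab⟩ through Q, begin at {q0}:
  after b @ step 1: {q1}
  after a @ step 2: {q2}
  after b @ step 3: no successor for Q

bab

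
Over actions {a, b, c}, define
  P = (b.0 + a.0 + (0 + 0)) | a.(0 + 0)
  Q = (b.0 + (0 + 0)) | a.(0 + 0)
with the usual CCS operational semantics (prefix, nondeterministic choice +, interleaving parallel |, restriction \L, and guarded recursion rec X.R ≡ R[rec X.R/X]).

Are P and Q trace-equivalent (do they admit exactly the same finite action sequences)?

traces(P) ≠ traces(Q) — witness ⟨aa⟩

LTS(P): 4 reachable states
  m0 = (b.0 + a.0 + (0 + 0)) | a.(0 + 0) :: --a--▸ m1, --a--▸ m2, --b--▸ m2
  m1 = (b.0 + a.0 + (0 + 0)) | (0 + 0) :: --a--▸ m3, --b--▸ m3
  m2 = 0 | a.(0 + 0) :: --a--▸ m3
  m3 = 0 | (0 + 0) :: ·
LTS(Q): 4 reachable states
  n0 = (b.0 + (0 + 0)) | a.(0 + 0) :: --a--▸ n1, --b--▸ n2
  n1 = (b.0 + (0 + 0)) | (0 + 0) :: --b--▸ n3
  n2 = 0 | a.(0 + 0) :: --a--▸ n3
  n3 = 0 | (0 + 0) :: ·
Trace ⟨aa⟩ through P, begin at {m0}:
  after a @ step 1: {m1, m2}
  after a @ step 2: {m3}
  P completes σ.
Trace ⟨aa⟩ through Q, begin at {n0}:
  after a @ step 1: {n1}
  after a @ step 2: ∅ (Q stuck)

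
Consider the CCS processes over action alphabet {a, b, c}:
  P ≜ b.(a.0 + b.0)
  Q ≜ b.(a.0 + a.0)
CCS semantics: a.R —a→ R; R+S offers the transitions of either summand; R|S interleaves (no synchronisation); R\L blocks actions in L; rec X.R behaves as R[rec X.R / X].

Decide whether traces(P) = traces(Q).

Reachable graph of P (3 states):
  p0 = b.(a.0 + b.0) has moves =b=> p1
  p1 = a.0 + b.0 has moves =a=> p2, =b=> p2
  p2 = 0 has moves ∅
Reachable graph of Q (3 states):
  q0 = b.(a.0 + a.0) has moves =b=> q1
  q1 = a.0 + a.0 has moves =a=> q2
  q2 = 0 has moves ∅
Executing bb from P (initial set {p0}):
  after b @ step 1: {p1}
  after b @ step 2: {p2}
  ✓ P
Executing bb from Q (initial set {q0}):
  after b @ step 1: {q1}
  after b @ step 2: no successor for Q

trace-distinct — witness ⟨bb⟩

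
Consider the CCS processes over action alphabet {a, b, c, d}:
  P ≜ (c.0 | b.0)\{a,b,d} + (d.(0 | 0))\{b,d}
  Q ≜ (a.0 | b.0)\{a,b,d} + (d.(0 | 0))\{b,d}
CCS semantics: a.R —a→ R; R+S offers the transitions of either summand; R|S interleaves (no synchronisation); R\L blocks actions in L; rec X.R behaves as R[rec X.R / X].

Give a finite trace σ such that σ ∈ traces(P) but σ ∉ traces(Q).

c

LTS(P): 2 reachable states
  p0 = (c.0 | b.0)\{a,b,d} + (d.(0 | 0))\{b,d} ⊢ -c-> p1
  p1 = (0 | b.0)\{a,b,d} ⊢ (no moves)
LTS(Q): 1 reachable states
  q0 = (a.0 | b.0)\{a,b,d} + (d.(0 | 0))\{b,d} ⊢ (no moves)
Executing c from P (initial set {p0}):
  after c @ step 1: {p1}
  ✓ P
Executing c from Q (initial set {q0}):
  after c @ step 1: ∅  — Q cannot continue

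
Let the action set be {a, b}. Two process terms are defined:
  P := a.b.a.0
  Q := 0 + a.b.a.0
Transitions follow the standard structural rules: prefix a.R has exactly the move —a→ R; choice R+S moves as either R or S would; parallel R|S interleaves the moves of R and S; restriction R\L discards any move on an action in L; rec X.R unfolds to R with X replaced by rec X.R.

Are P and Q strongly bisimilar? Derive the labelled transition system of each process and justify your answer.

YES

LTS(P): 4 reachable states
  p0 = a.b.a.0 → --a--▸ p1
  p1 = b.a.0 → --b--▸ p2
  p2 = a.0 → --a--▸ p3
  p3 = 0 → (no moves)
LTS(Q): 4 reachable states
  q0 = 0 + a.b.a.0 → --a--▸ q1
  q1 = b.a.0 → --b--▸ q2
  q2 = a.0 → --a--▸ q3
  q3 = 0 → (no moves)
Bisimilarity quotient blocks:
  B0 = {p0, q0}
  B1 = {p1, q1}
  B2 = {p2, q2}
  B3 = {p3, q3}
p0 ∈ B0, q0 ∈ B0 → same block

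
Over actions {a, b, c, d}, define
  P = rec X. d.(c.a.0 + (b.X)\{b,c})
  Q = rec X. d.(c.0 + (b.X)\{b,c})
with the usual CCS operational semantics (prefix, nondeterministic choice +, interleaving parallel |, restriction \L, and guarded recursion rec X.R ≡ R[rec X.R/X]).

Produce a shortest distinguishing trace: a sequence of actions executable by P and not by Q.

dca

Reachable graph of P (4 states):
  m0 = rec X. d.(c.a.0 + (b.X)\{b,c}) ⊢ —d→ m1
  m1 = c.a.0 + (b.(rec X. d.(c.a.0 + (b.X)\{b,c})))\{b,c} ⊢ —c→ m2
  m2 = a.0 ⊢ —a→ m3
  m3 = 0 ⊢ ∅
Reachable graph of Q (3 states):
  n0 = rec X. d.(c.0 + (b.X)\{b,c}) ⊢ —d→ n1
  n1 = c.0 + (b.(rec X. d.(c.0 + (b.X)\{b,c})))\{b,c} ⊢ —c→ n2
  n2 = 0 ⊢ ∅
Executing dca from P (initial set {m0}):
  after d @ step 1: {m1}
  after c @ step 2: {m2}
  after a @ step 3: {m3}
  — P admits the full trace.
Executing dca from Q (initial set {n0}):
  after d @ step 1: {n1}
  after c @ step 2: {n2}
  after a @ step 3: ∅  — Q cannot continue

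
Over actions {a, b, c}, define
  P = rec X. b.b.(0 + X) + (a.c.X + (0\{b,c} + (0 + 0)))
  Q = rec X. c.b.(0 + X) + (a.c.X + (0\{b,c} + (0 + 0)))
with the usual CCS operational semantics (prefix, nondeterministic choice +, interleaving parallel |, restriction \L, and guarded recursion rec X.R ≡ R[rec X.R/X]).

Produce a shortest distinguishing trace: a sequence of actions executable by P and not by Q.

LTS(P): 4 reachable states
  p0 = rec X. b.b.(0 + X) + (a.c.X + (0\{b,c} + (0 + 0))) → --a--▸ p1, --b--▸ p2
  p1 = c.(rec X. b.b.(0 + X) + (a.c.X + (0\{b,c} + (0 + 0)))) → --c--▸ p0
  p2 = b.(0 + (rec X. b.b.(0 + X) + (a.c.X + (0\{b,c} + (0 + 0))))) → --b--▸ p3
  p3 = 0 + (rec X. b.b.(0 + X) + (a.c.X + (0\{b,c} + (0 + 0)))) → --a--▸ p1, --b--▸ p2
LTS(Q): 4 reachable states
  q0 = rec X. c.b.(0 + X) + (a.c.X + (0\{b,c} + (0 + 0))) → --a--▸ q1, --c--▸ q2
  q1 = c.(rec X. c.b.(0 + X) + (a.c.X + (0\{b,c} + (0 + 0)))) → --c--▸ q0
  q2 = b.(0 + (rec X. c.b.(0 + X) + (a.c.X + (0\{b,c} + (0 + 0))))) → --b--▸ q3
  q3 = 0 + (rec X. c.b.(0 + X) + (a.c.X + (0\{b,c} + (0 + 0)))) → --a--▸ q1, --c--▸ q2
Run σ = ⟨b⟩ on P: start {p0}
  step 1 (b): {p2}
  P completes σ.
Run σ = ⟨b⟩ on Q: start {q0}
  step 1 (b): ∅  — Q cannot continue

b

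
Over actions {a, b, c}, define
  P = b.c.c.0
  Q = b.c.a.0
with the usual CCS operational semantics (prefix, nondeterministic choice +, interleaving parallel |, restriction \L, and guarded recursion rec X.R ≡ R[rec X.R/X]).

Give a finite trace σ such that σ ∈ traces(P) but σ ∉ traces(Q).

P's transition system — 4 states:
  p0 = b.c.c.0 has moves --b--▸ p1
  p1 = c.c.0 has moves --c--▸ p2
  p2 = c.0 has moves --c--▸ p3
  p3 = 0 has moves ·
Q's transition system — 4 states:
  q0 = b.c.a.0 has moves --b--▸ q1
  q1 = c.a.0 has moves --c--▸ q2
  q2 = a.0 has moves --a--▸ q3
  q3 = 0 has moves ·
Trace ⟨bcc⟩ through P, begin at {p0}:
  after b @ step 1: {p1}
  after c @ step 2: {p2}
  after c @ step 3: {p3}
  — P admits the full trace.
Trace ⟨bcc⟩ through Q, begin at {q0}:
  after b @ step 1: {q1}
  after c @ step 2: {q2}
  after c @ step 3: ∅ (Q stuck)

bcc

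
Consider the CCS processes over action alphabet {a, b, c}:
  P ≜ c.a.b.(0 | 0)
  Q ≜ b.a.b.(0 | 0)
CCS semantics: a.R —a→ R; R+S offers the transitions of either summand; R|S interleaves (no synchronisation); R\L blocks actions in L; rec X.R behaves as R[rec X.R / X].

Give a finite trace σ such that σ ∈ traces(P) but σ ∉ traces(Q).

c

LTS(P): 4 reachable states
  m0 = c.a.b.(0 | 0) :: —c→ m1
  m1 = a.b.(0 | 0) :: —a→ m2
  m2 = b.(0 | 0) :: —b→ m3
  m3 = 0 | 0 :: ·
LTS(Q): 4 reachable states
  n0 = b.a.b.(0 | 0) :: —b→ n1
  n1 = a.b.(0 | 0) :: —a→ n2
  n2 = b.(0 | 0) :: —b→ n3
  n3 = 0 | 0 :: ·
Trace ⟨c⟩ through P, begin at {m0}:
  [1] c ⇒ {m1}
  ✓ P
Trace ⟨c⟩ through Q, begin at {n0}:
  [1] c ⇒ ∅ (Q stuck)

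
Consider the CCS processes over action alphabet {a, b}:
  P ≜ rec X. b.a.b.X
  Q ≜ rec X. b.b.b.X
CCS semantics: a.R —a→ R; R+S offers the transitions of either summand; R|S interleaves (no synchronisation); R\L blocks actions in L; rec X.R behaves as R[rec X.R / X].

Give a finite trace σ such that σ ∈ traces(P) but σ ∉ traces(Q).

ba

LTS(P): 3 reachable states
  u0 = rec X. b.a.b.X | =b=> u1
  u1 = a.b.(rec X. b.a.b.X) | =a=> u2
  u2 = b.(rec X. b.a.b.X) | =b=> u0
LTS(Q): 3 reachable states
  v0 = rec X. b.b.b.X | =b=> v1
  v1 = b.b.(rec X. b.b.b.X) | =b=> v2
  v2 = b.(rec X. b.b.b.X) | =b=> v0
Trace ⟨ba⟩ through P, begin at {u0}:
  step 1 (b): {u1}
  step 2 (a): {u2}
  — P admits the full trace.
Trace ⟨ba⟩ through Q, begin at {v0}:
  step 1 (b): {v1}
  step 2 (a): ∅  — Q cannot continue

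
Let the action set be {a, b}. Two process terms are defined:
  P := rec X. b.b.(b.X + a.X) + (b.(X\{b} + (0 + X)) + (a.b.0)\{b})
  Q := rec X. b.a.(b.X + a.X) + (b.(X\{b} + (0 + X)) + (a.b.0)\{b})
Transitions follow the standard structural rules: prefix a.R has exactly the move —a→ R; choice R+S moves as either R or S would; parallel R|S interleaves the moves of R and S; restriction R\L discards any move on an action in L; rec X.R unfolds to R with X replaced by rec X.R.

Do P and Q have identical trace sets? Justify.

trace-distinct — witness ⟨baa⟩

LTS(P): 6 reachable states
  p0 = rec X. b.b.(b.X + a.X) + (b.(X\{b} + (0 + X)) + (a.b.0)\{b}) → -a-> p1, -b-> p2, -b-> p3
  p1 = (b.0)\{b} → stopped
  p2 = (rec X. b.b.(b.X + a.X) + (b.(X\{b} + (0 + X)) + (a.b.0)\{b}))\{b} + (0 + (rec X. b.b.(b.X + a.X) + (b.(X\{b} + (0 + X)) + (a.b.0)\{b}))) → -a-> p1, -a-> p4, -b-> p2, -b-> p3
  p3 = b.(b.(rec X. b.b.(b.X + a.X) + (b.(X\{b} + (0 + X)) + (a.b.0)\{b})) + a.(rec X. b.b.(b.X + a.X) + (b.(X\{b} + (0 + X)) + (a.b.0)\{b}))) → -b-> p5
  p4 = (b.0)\{b}\{b} → stopped
  p5 = b.(rec X. b.b.(b.X + a.X) + (b.(X\{b} + (0 + X)) + (a.b.0)\{b})) + a.(rec X. b.b.(b.X + a.X) + (b.(X\{b} + (0 + X)) + (a.b.0)\{b})) → -a-> p0, -b-> p0
LTS(Q): 6 reachable states
  q0 = rec X. b.a.(b.X + a.X) + (b.(X\{b} + (0 + X)) + (a.b.0)\{b}) → -a-> q1, -b-> q2, -b-> q3
  q1 = (b.0)\{b} → stopped
  q2 = (rec X. b.a.(b.X + a.X) + (b.(X\{b} + (0 + X)) + (a.b.0)\{b}))\{b} + (0 + (rec X. b.a.(b.X + a.X) + (b.(X\{b} + (0 + X)) + (a.b.0)\{b}))) → -a-> q1, -a-> q4, -b-> q2, -b-> q3
  q3 = a.(b.(rec X. b.a.(b.X + a.X) + (b.(X\{b} + (0 + X)) + (a.b.0)\{b})) + a.(rec X. b.a.(b.X + a.X) + (b.(X\{b} + (0 + X)) + (a.b.0)\{b}))) → -a-> q5
  q4 = (b.0)\{b}\{b} → stopped
  q5 = b.(rec X. b.a.(b.X + a.X) + (b.(X\{b} + (0 + X)) + (a.b.0)\{b})) + a.(rec X. b.a.(b.X + a.X) + (b.(X\{b} + (0 + X)) + (a.b.0)\{b})) → -a-> q0, -b-> q0
Trace ⟨baa⟩ through Q, begin at {q0}:
  step 1 (b): {q2, q3}
  step 2 (a): {q1, q4, q5}
  step 3 (a): {q0}
  Q completes σ.
Trace ⟨baa⟩ through P, begin at {p0}:
  step 1 (b): {p2, p3}
  step 2 (a): {p1, p4}
  step 3 (a): ∅ (P stuck)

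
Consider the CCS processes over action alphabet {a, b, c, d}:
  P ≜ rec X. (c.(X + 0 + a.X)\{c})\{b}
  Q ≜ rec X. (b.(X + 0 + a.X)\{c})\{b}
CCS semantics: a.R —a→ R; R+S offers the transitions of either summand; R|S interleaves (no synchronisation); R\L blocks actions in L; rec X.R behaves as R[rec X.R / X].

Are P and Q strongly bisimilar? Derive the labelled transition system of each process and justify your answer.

NO

Reachable graph of P (3 states):
  u0 = rec X. (c.(X + 0 + a.X)\{c})\{b} has moves -c-> u1
  u1 = ((rec X. (c.(X + 0 + a.X)\{c})\{b}) + 0 + a.(rec X. (c.(X + 0 + a.X)\{c})\{b}))\{c}\{b} has moves -a-> u2
  u2 = (rec X. (c.(X + 0 + a.X)\{c})\{b})\{c}\{b} has moves ∅
Reachable graph of Q (1 states):
  v0 = rec X. (b.(X + 0 + a.X)\{c})\{b} has moves ∅
Bisimilarity quotient blocks:
  B0 = {u0}
  B1 = {u1}
  B2 = {u2, v0}
u0 ∈ B0, v0 ∈ B2 → different blocks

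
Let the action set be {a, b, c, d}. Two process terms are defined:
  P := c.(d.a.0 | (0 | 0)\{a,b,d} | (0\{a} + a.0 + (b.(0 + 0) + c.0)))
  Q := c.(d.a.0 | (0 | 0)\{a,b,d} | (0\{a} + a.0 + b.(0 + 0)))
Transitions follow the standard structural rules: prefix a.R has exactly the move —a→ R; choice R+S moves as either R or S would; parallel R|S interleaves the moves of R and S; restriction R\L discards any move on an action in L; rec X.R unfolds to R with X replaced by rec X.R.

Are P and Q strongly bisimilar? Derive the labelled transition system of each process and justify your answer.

LTS(P): 10 reachable states
  s0 = c.(d.a.0 | (0 | 0)\{a,b,d} | (0\{a} + a.0 + (b.(0 + 0) + c.0))) :: -c-> s1
  s1 = d.a.0 | (0 | 0)\{a,b,d} | (0\{a} + a.0 + (b.(0 + 0) + c.0)) :: -a-> s2, -b-> s3, -c-> s2, -d-> s4
  s2 = d.a.0 | (0 | 0)\{a,b,d} | 0 :: -d-> s5
  s3 = d.a.0 | (0 | 0)\{a,b,d} | (0 + 0) :: -d-> s6
  s4 = a.0 | (0 | 0)\{a,b,d} | (0\{a} + a.0 + (b.(0 + 0) + c.0)) :: -a-> s5, -a-> s7, -b-> s6, -c-> s5
  s5 = a.0 | (0 | 0)\{a,b,d} | 0 :: -a-> s8
  s6 = a.0 | (0 | 0)\{a,b,d} | (0 + 0) :: -a-> s9
  s7 = 0 | (0 | 0)\{a,b,d} | (0\{a} + a.0 + (b.(0 + 0) + c.0)) :: -a-> s8, -b-> s9, -c-> s8
  s8 = 0 | (0 | 0)\{a,b,d} | 0 :: ∅
  s9 = 0 | (0 | 0)\{a,b,d} | (0 + 0) :: ∅
LTS(Q): 10 reachable states
  t0 = c.(d.a.0 | (0 | 0)\{a,b,d} | (0\{a} + a.0 + b.(0 + 0))) :: -c-> t1
  t1 = d.a.0 | (0 | 0)\{a,b,d} | (0\{a} + a.0 + b.(0 + 0)) :: -a-> t2, -b-> t3, -d-> t4
  t2 = d.a.0 | (0 | 0)\{a,b,d} | 0 :: -d-> t5
  t3 = d.a.0 | (0 | 0)\{a,b,d} | (0 + 0) :: -d-> t6
  t4 = a.0 | (0 | 0)\{a,b,d} | (0\{a} + a.0 + b.(0 + 0)) :: -a-> t5, -a-> t7, -b-> t6
  t5 = a.0 | (0 | 0)\{a,b,d} | 0 :: -a-> t8
  t6 = a.0 | (0 | 0)\{a,b,d} | (0 + 0) :: -a-> t9
  t7 = 0 | (0 | 0)\{a,b,d} | (0\{a} + a.0 + b.(0 + 0)) :: -a-> t8, -b-> t9
  t8 = 0 | (0 | 0)\{a,b,d} | 0 :: ∅
  t9 = 0 | (0 | 0)\{a,b,d} | (0 + 0) :: ∅
Partition-refinement fixed point:
  B0 = {s0}
  B1 = {s1}
  B2 = {s2, s3, t2, t3}
  B3 = {s5, s6, t5, t6}
  B4 = {s8, s9, t8, t9}
  B5 = {s4}
  B6 = {s7}
  B7 = {t0}
  B8 = {t1}
  B9 = {t4}
  B10 = {t7}
s0 ∈ B0, t0 ∈ B7 → different blocks

NO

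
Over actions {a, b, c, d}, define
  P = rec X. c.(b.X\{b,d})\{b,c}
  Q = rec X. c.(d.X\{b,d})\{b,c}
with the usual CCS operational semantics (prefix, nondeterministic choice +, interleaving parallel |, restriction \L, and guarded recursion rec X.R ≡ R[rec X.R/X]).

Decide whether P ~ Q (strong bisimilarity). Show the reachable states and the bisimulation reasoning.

NO

Reachable graph of P (2 states):
  p0 = rec X. c.(b.X\{b,d})\{b,c} has moves =c=> p1
  p1 = (b.(rec X. c.(b.X\{b,d})\{b,c})\{b,d})\{b,c} has moves ∅
Reachable graph of Q (3 states):
  q0 = rec X. c.(d.X\{b,d})\{b,c} has moves =c=> q1
  q1 = (d.(rec X. c.(d.X\{b,d})\{b,c})\{b,d})\{b,c} has moves =d=> q2
  q2 = (rec X. c.(d.X\{b,d})\{b,c})\{b,d}\{b,c} has moves ∅
Partition-refinement fixed point:
  B0 = {p0}
  B1 = {p1, q2}
  B2 = {q0}
  B3 = {q1}
p0 ∈ B0, q0 ∈ B2 → different blocks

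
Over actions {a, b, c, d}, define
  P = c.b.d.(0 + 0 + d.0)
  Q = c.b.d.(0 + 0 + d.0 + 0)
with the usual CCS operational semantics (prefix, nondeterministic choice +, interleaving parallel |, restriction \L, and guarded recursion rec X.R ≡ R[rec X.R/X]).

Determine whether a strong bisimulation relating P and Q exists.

LTS(P): 5 reachable states
  s0 = c.b.d.(0 + 0 + d.0) | ··c··> s1
  s1 = b.d.(0 + 0 + d.0) | ··b··> s2
  s2 = d.(0 + 0 + d.0) | ··d··> s3
  s3 = 0 + 0 + d.0 | ··d··> s4
  s4 = 0 | stopped
LTS(Q): 5 reachable states
  t0 = c.b.d.(0 + 0 + d.0 + 0) | ··c··> t1
  t1 = b.d.(0 + 0 + d.0 + 0) | ··b··> t2
  t2 = d.(0 + 0 + d.0 + 0) | ··d··> t3
  t3 = 0 + 0 + d.0 + 0 | ··d··> t4
  t4 = 0 | stopped
Coarsest stable partition (strong bisimilarity classes):
  B0 = {s0, t0}
  B1 = {s1, t1}
  B2 = {s2, t2}
  B3 = {s3, t3}
  B4 = {s4, t4}
s0 ∈ B0, t0 ∈ B0 → same block

bisimilar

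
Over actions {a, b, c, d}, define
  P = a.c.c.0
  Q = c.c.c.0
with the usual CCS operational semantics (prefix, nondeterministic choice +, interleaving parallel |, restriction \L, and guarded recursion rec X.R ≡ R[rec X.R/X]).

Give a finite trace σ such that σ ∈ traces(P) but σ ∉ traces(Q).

LTS(P): 4 reachable states
  u0 = a.c.c.0 :: =a=> u1
  u1 = c.c.0 :: =c=> u2
  u2 = c.0 :: =c=> u3
  u3 = 0 :: deadlocked
LTS(Q): 4 reachable states
  v0 = c.c.c.0 :: =c=> v1
  v1 = c.c.0 :: =c=> v2
  v2 = c.0 :: =c=> v3
  v3 = 0 :: deadlocked
Trace ⟨a⟩ through P, begin at {u0}:
  after a @ step 1: {u1}
  ✓ P
Trace ⟨a⟩ through Q, begin at {v0}:
  after a @ step 1: ∅  — Q cannot continue

a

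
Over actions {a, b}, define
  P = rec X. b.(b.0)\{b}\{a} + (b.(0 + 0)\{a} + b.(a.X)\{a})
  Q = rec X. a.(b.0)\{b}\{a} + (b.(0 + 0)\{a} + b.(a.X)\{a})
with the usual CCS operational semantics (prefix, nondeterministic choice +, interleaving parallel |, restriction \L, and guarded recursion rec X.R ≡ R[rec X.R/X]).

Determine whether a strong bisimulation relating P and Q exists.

NO

Reachable graph of P (4 states):
  s0 = rec X. b.(b.0)\{b}\{a} + (b.(0 + 0)\{a} + b.(a.X)\{a}) | ··b··> s1, ··b··> s2, ··b··> s3
  s1 = (0 + 0)\{a} | (no moves)
  s2 = (a.(rec X. b.(b.0)\{b}\{a} + (b.(0 + 0)\{a} + b.(a.X)\{a})))\{a} | (no moves)
  s3 = (b.0)\{b}\{a} | (no moves)
Reachable graph of Q (4 states):
  t0 = rec X. a.(b.0)\{b}\{a} + (b.(0 + 0)\{a} + b.(a.X)\{a}) | ··a··> t1, ··b··> t2, ··b··> t3
  t1 = (b.0)\{b}\{a} | (no moves)
  t2 = (0 + 0)\{a} | (no moves)
  t3 = (a.(rec X. a.(b.0)\{b}\{a} + (b.(0 + 0)\{a} + b.(a.X)\{a})))\{a} | (no moves)
Partition-refinement fixed point:
  B0 = {s0}
  B1 = {s1, s2, s3, t1, t2, t3}
  B2 = {t0}
s0 ∈ B0, t0 ∈ B2 → different blocks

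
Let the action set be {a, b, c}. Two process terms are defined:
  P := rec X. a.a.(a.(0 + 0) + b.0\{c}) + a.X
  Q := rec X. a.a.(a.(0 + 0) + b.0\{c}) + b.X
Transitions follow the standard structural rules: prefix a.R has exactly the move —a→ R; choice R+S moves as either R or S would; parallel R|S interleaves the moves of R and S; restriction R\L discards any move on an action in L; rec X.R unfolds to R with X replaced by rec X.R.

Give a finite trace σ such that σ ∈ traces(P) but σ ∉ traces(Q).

aaaa

LTS(P): 5 reachable states
  m0 = rec X. a.a.(a.(0 + 0) + b.0\{c}) + a.X has moves -a-> m0, -a-> m1
  m1 = a.(a.(0 + 0) + b.0\{c}) has moves -a-> m2
  m2 = a.(0 + 0) + b.0\{c} has moves -a-> m3, -b-> m4
  m3 = 0 + 0 has moves ∅
  m4 = 0\{c} has moves ∅
LTS(Q): 5 reachable states
  n0 = rec X. a.a.(a.(0 + 0) + b.0\{c}) + b.X has moves -a-> n1, -b-> n0
  n1 = a.(a.(0 + 0) + b.0\{c}) has moves -a-> n2
  n2 = a.(0 + 0) + b.0\{c} has moves -a-> n3, -b-> n4
  n3 = 0 + 0 has moves ∅
  n4 = 0\{c} has moves ∅
Executing aaaa from P (initial set {m0}):
  step 1 (a): {m0, m1}
  step 2 (a): {m0, m1, m2}
  step 3 (a): {m0, m1, m2, m3}
  step 4 (a): {m0, m1, m2, m3}
  P completes σ.
Executing aaaa from Q (initial set {n0}):
  step 1 (a): {n1}
  step 2 (a): {n2}
  step 3 (a): {n3}
  step 4 (a): ∅ (Q stuck)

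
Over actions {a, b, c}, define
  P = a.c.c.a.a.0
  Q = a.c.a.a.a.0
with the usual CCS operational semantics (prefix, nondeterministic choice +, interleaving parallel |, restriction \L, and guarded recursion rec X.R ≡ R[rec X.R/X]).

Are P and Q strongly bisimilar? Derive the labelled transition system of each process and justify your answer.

LTS(P): 6 reachable states
  s0 = a.c.c.a.a.0 ⊢ -a-> s1
  s1 = c.c.a.a.0 ⊢ -c-> s2
  s2 = c.a.a.0 ⊢ -c-> s3
  s3 = a.a.0 ⊢ -a-> s4
  s4 = a.0 ⊢ -a-> s5
  s5 = 0 ⊢ (no moves)
LTS(Q): 6 reachable states
  t0 = a.c.a.a.a.0 ⊢ -a-> t1
  t1 = c.a.a.a.0 ⊢ -c-> t2
  t2 = a.a.a.0 ⊢ -a-> t3
  t3 = a.a.0 ⊢ -a-> t4
  t4 = a.0 ⊢ -a-> t5
  t5 = 0 ⊢ (no moves)
Coarsest stable partition (strong bisimilarity classes):
  B0 = {s0}
  B1 = {s1}
  B2 = {s2}
  B3 = {s3, t3}
  B4 = {s4, t4}
  B5 = {s5, t5}
  B6 = {t0}
  B7 = {t1}
  B8 = {t2}
s0 ∈ B0, t0 ∈ B6 → different blocks

P ≁ Q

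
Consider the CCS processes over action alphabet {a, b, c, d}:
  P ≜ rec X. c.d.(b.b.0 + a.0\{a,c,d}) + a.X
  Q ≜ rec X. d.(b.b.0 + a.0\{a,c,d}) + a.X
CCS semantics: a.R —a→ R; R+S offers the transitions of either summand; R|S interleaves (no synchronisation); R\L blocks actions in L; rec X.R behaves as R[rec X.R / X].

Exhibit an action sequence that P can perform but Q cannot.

Reachable graph of P (6 states):
  u0 = rec X. c.d.(b.b.0 + a.0\{a,c,d}) + a.X :: ··a··> u0, ··c··> u1
  u1 = d.(b.b.0 + a.0\{a,c,d}) :: ··d··> u2
  u2 = b.b.0 + a.0\{a,c,d} :: ··a··> u3, ··b··> u4
  u3 = 0\{a,c,d} :: stopped
  u4 = b.0 :: ··b··> u5
  u5 = 0 :: stopped
Reachable graph of Q (5 states):
  v0 = rec X. d.(b.b.0 + a.0\{a,c,d}) + a.X :: ··a··> v0, ··d··> v1
  v1 = b.b.0 + a.0\{a,c,d} :: ··a··> v2, ··b··> v3
  v2 = 0\{a,c,d} :: stopped
  v3 = b.0 :: ··b··> v4
  v4 = 0 :: stopped
Executing c from P (initial set {u0}):
  step 1 (c): {u1}
  — P admits the full trace.
Executing c from Q (initial set {v0}):
  step 1 (c): no successor for Q

c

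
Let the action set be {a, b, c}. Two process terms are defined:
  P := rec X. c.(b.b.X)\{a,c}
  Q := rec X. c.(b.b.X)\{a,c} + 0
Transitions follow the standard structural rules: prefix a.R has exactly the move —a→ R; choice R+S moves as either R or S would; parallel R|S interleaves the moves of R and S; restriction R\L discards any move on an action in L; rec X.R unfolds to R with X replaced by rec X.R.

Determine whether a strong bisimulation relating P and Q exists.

P ~ Q

P's transition system — 4 states:
  m0 = rec X. c.(b.b.X)\{a,c} ⊢ -c-> m1
  m1 = (b.b.(rec X. c.(b.b.X)\{a,c}))\{a,c} ⊢ -b-> m2
  m2 = (b.(rec X. c.(b.b.X)\{a,c}))\{a,c} ⊢ -b-> m3
  m3 = (rec X. c.(b.b.X)\{a,c})\{a,c} ⊢ ·
Q's transition system — 4 states:
  n0 = rec X. c.(b.b.X)\{a,c} + 0 ⊢ -c-> n1
  n1 = (b.b.(rec X. c.(b.b.X)\{a,c} + 0))\{a,c} ⊢ -b-> n2
  n2 = (b.(rec X. c.(b.b.X)\{a,c} + 0))\{a,c} ⊢ -b-> n3
  n3 = (rec X. c.(b.b.X)\{a,c} + 0)\{a,c} ⊢ ·
Coarsest stable partition (strong bisimilarity classes):
  B0 = {m0, n0}
  B1 = {m1, n1}
  B2 = {m2, n2}
  B3 = {m3, n3}
m0 ∈ B0, n0 ∈ B0 → same block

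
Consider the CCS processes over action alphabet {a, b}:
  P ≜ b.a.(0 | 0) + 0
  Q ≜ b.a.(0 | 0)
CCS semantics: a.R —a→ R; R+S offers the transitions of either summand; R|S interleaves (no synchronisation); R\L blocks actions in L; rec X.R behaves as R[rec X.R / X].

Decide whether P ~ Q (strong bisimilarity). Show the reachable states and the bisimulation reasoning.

Reachable graph of P (3 states):
  p0 = b.a.(0 | 0) + 0 has moves —b→ p1
  p1 = a.(0 | 0) has moves —a→ p2
  p2 = 0 | 0 has moves (no moves)
Reachable graph of Q (3 states):
  q0 = b.a.(0 | 0) has moves —b→ q1
  q1 = a.(0 | 0) has moves —a→ q2
  q2 = 0 | 0 has moves (no moves)
Bisimilarity quotient blocks:
  B0 = {p0, q0}
  B1 = {p1, q1}
  B2 = {p2, q2}
p0 ∈ B0, q0 ∈ B0 → same block

YES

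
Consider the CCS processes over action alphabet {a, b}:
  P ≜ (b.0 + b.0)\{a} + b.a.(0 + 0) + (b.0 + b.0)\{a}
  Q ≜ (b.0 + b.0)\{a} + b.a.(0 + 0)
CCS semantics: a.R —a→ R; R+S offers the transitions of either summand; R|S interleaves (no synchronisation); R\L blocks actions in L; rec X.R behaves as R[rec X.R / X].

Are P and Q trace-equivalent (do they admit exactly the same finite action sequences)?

Reachable graph of P (4 states):
  u0 = (b.0 + b.0)\{a} + b.a.(0 + 0) + (b.0 + b.0)\{a} :: --b--▸ u1, --b--▸ u2
  u1 = 0\{a} :: stopped
  u2 = a.(0 + 0) :: --a--▸ u3
  u3 = 0 + 0 :: stopped
Reachable graph of Q (4 states):
  v0 = (b.0 + b.0)\{a} + b.a.(0 + 0) :: --b--▸ v1, --b--▸ v2
  v1 = 0\{a} :: stopped
  v2 = a.(0 + 0) :: --a--▸ v3
  v3 = 0 + 0 :: stopped
Partition-refinement fixed point:
  B0 = {u0, v0}
  B1 = {u1, u3, v1, v3}
  B2 = {u2, v2}
u0 ∈ B0, v0 ∈ B0 → same block
Bisimilar ⇒ trace-equivalent.

YES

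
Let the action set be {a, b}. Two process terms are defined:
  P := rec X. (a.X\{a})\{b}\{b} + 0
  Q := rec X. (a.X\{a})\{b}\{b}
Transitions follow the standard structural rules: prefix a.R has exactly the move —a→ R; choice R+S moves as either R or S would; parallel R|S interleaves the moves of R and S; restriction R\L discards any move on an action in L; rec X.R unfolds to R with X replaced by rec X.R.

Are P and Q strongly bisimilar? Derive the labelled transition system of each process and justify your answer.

YES

LTS(P): 2 reachable states
  s0 = rec X. (a.X\{a})\{b}\{b} + 0 ⊢ =a=> s1
  s1 = (rec X. (a.X\{a})\{b}\{b} + 0)\{a}\{b}\{b} ⊢ (no moves)
LTS(Q): 2 reachable states
  t0 = rec X. (a.X\{a})\{b}\{b} ⊢ =a=> t1
  t1 = (rec X. (a.X\{a})\{b}\{b})\{a}\{b}\{b} ⊢ (no moves)
Bisimilarity quotient blocks:
  B0 = {s0, t0}
  B1 = {s1, t1}
s0 ∈ B0, t0 ∈ B0 → same block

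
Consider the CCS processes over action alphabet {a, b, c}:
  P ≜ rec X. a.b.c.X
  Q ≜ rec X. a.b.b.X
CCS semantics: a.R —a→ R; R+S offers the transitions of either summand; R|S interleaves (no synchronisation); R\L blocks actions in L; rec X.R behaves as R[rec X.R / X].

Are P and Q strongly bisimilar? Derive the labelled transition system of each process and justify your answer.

P's transition system — 3 states:
  m0 = rec X. a.b.c.X ⊢ --a--▸ m1
  m1 = b.c.(rec X. a.b.c.X) ⊢ --b--▸ m2
  m2 = c.(rec X. a.b.c.X) ⊢ --c--▸ m0
Q's transition system — 3 states:
  n0 = rec X. a.b.b.X ⊢ --a--▸ n1
  n1 = b.b.(rec X. a.b.b.X) ⊢ --b--▸ n2
  n2 = b.(rec X. a.b.b.X) ⊢ --b--▸ n0
Coarsest stable partition (strong bisimilarity classes):
  B0 = {m0}
  B1 = {m1}
  B2 = {m2}
  B3 = {n0}
  B4 = {n1}
  B5 = {n2}
m0 ∈ B0, n0 ∈ B3 → different blocks

P ≁ Q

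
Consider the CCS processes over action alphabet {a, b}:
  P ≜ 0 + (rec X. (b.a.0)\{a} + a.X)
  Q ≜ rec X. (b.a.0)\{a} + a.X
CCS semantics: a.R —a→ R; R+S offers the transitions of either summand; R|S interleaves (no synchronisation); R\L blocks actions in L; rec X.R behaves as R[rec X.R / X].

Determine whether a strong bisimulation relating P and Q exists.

P's transition system — 3 states:
  u0 = 0 + (rec X. (b.a.0)\{a} + a.X) :: —a→ u1, —b→ u2
  u1 = rec X. (b.a.0)\{a} + a.X :: —a→ u1, —b→ u2
  u2 = (a.0)\{a} :: deadlocked
Q's transition system — 2 states:
  v0 = rec X. (b.a.0)\{a} + a.X :: —a→ v0, —b→ v1
  v1 = (a.0)\{a} :: deadlocked
Coarsest stable partition (strong bisimilarity classes):
  B0 = {u0, u1, v0}
  B1 = {u2, v1}
u0 ∈ B0, v0 ∈ B0 → same block

bisimilar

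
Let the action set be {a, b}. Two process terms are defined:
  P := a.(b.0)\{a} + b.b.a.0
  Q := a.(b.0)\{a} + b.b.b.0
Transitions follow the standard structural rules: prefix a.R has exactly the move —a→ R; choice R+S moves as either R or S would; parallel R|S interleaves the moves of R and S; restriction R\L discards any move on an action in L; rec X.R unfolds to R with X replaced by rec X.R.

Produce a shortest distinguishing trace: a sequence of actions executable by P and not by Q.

bba

Reachable graph of P (6 states):
  m0 = a.(b.0)\{a} + b.b.a.0 :: =a=> m1, =b=> m2
  m1 = (b.0)\{a} :: =b=> m3
  m2 = b.a.0 :: =b=> m4
  m3 = 0\{a} :: stopped
  m4 = a.0 :: =a=> m5
  m5 = 0 :: stopped
Reachable graph of Q (6 states):
  n0 = a.(b.0)\{a} + b.b.b.0 :: =a=> n1, =b=> n2
  n1 = (b.0)\{a} :: =b=> n3
  n2 = b.b.0 :: =b=> n4
  n3 = 0\{a} :: stopped
  n4 = b.0 :: =b=> n5
  n5 = 0 :: stopped
Run σ = ⟨bba⟩ on P: start {m0}
  step 1 (b): {m2}
  step 2 (b): {m4}
  step 3 (a): {m5}
  P completes σ.
Run σ = ⟨bba⟩ on Q: start {n0}
  step 1 (b): {n2}
  step 2 (b): {n4}
  step 3 (a): no successor for Q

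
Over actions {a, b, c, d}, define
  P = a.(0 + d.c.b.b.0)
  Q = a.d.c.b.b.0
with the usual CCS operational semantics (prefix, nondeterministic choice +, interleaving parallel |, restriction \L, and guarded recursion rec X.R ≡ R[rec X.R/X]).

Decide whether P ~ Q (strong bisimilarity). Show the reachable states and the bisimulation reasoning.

LTS(P): 6 reachable states
  m0 = a.(0 + d.c.b.b.0) ⊢ --a--▸ m1
  m1 = 0 + d.c.b.b.0 ⊢ --d--▸ m2
  m2 = c.b.b.0 ⊢ --c--▸ m3
  m3 = b.b.0 ⊢ --b--▸ m4
  m4 = b.0 ⊢ --b--▸ m5
  m5 = 0 ⊢ ·
LTS(Q): 6 reachable states
  n0 = a.d.c.b.b.0 ⊢ --a--▸ n1
  n1 = d.c.b.b.0 ⊢ --d--▸ n2
  n2 = c.b.b.0 ⊢ --c--▸ n3
  n3 = b.b.0 ⊢ --b--▸ n4
  n4 = b.0 ⊢ --b--▸ n5
  n5 = 0 ⊢ ·
Bisimilarity quotient blocks:
  B0 = {m0, n0}
  B1 = {m1, n1}
  B2 = {m2, n2}
  B3 = {m3, n3}
  B4 = {m4, n4}
  B5 = {m5, n5}
m0 ∈ B0, n0 ∈ B0 → same block

bisimilar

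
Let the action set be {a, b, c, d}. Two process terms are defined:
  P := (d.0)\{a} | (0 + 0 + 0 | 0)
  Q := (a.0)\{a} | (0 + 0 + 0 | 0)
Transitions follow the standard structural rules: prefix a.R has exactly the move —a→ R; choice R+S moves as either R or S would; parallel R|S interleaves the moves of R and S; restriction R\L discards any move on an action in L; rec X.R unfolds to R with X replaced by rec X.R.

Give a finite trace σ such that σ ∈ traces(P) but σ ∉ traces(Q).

Reachable graph of P (2 states):
  s0 = (d.0)\{a} | (0 + 0 + 0 | 0) | =d=> s1
  s1 = 0\{a} | (0 + 0 + 0 | 0) | (no moves)
Reachable graph of Q (1 states):
  t0 = (a.0)\{a} | (0 + 0 + 0 | 0) | (no moves)
Executing d from P (initial set {s0}):
  step 1 (d): {s1}
  P completes σ.
Executing d from Q (initial set {t0}):
  step 1 (d): no successor for Q

d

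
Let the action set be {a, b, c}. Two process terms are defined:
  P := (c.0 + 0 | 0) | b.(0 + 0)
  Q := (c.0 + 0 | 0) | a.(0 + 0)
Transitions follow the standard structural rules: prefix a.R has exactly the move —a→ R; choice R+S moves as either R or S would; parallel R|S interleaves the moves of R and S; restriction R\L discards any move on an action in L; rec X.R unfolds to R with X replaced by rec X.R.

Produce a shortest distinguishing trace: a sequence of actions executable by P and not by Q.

b

LTS(P): 4 reachable states
  p0 = (c.0 + 0 | 0) | b.(0 + 0) → --b--▸ p1, --c--▸ p2
  p1 = (c.0 + 0 | 0) | (0 + 0) → --c--▸ p3
  p2 = 0 | b.(0 + 0) → --b--▸ p3
  p3 = 0 | (0 + 0) → ∅
LTS(Q): 4 reachable states
  q0 = (c.0 + 0 | 0) | a.(0 + 0) → --a--▸ q1, --c--▸ q2
  q1 = (c.0 + 0 | 0) | (0 + 0) → --c--▸ q3
  q2 = 0 | a.(0 + 0) → --a--▸ q3
  q3 = 0 | (0 + 0) → ∅
Executing b from P (initial set {p0}):
  after b @ step 1: {p1}
  — P admits the full trace.
Executing b from Q (initial set {q0}):
  after b @ step 1: no successor for Q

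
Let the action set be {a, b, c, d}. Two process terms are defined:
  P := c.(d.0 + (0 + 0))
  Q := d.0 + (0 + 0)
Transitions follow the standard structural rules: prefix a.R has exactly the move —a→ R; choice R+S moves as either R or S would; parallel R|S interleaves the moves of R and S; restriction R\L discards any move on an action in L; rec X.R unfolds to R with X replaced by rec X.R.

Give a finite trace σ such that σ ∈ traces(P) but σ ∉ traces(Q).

LTS(P): 3 reachable states
  u0 = c.(d.0 + (0 + 0)) ⊢ ··c··> u1
  u1 = d.0 + (0 + 0) ⊢ ··d··> u2
  u2 = 0 ⊢ deadlocked
LTS(Q): 2 reachable states
  v0 = d.0 + (0 + 0) ⊢ ··d··> v1
  v1 = 0 ⊢ deadlocked
Trace ⟨c⟩ through P, begin at {u0}:
  [1] c ⇒ {u1}
  — P admits the full trace.
Trace ⟨c⟩ through Q, begin at {v0}:
  [1] c ⇒ ∅  — Q cannot continue

c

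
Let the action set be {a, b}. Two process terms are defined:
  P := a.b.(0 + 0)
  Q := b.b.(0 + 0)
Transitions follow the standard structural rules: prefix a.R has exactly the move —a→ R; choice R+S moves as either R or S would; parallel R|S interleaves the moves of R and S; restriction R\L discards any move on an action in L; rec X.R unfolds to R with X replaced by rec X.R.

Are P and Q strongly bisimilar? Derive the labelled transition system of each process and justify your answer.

LTS(P): 3 reachable states
  s0 = a.b.(0 + 0) → ··a··> s1
  s1 = b.(0 + 0) → ··b··> s2
  s2 = 0 + 0 → (no moves)
LTS(Q): 3 reachable states
  t0 = b.b.(0 + 0) → ··b··> t1
  t1 = b.(0 + 0) → ··b··> t2
  t2 = 0 + 0 → (no moves)
Bisimilarity quotient blocks:
  B0 = {s0}
  B1 = {s1, t1}
  B2 = {s2, t2}
  B3 = {t0}
s0 ∈ B0, t0 ∈ B3 → different blocks

NO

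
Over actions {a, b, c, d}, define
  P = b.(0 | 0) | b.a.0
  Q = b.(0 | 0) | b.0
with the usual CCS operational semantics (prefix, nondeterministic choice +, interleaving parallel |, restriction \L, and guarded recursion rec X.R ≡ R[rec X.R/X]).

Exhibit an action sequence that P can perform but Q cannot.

ba

P's transition system — 6 states:
  p0 = b.(0 | 0) | b.a.0 → --b--▸ p1, --b--▸ p2
  p1 = 0 | 0 | b.a.0 → --b--▸ p3
  p2 = b.(0 | 0) | a.0 → --a--▸ p4, --b--▸ p3
  p3 = 0 | 0 | a.0 → --a--▸ p5
  p4 = b.(0 | 0) | 0 → --b--▸ p5
  p5 = 0 | 0 | 0 → (no moves)
Q's transition system — 4 states:
  q0 = b.(0 | 0) | b.0 → --b--▸ q1, --b--▸ q2
  q1 = 0 | 0 | b.0 → --b--▸ q3
  q2 = b.(0 | 0) | 0 → --b--▸ q3
  q3 = 0 | 0 | 0 → (no moves)
Trace ⟨ba⟩ through P, begin at {p0}:
  after b @ step 1: {p1, p2}
  after a @ step 2: {p4}
  — P admits the full trace.
Trace ⟨ba⟩ through Q, begin at {q0}:
  after b @ step 1: {q1, q2}
  after a @ step 2: ∅ (Q stuck)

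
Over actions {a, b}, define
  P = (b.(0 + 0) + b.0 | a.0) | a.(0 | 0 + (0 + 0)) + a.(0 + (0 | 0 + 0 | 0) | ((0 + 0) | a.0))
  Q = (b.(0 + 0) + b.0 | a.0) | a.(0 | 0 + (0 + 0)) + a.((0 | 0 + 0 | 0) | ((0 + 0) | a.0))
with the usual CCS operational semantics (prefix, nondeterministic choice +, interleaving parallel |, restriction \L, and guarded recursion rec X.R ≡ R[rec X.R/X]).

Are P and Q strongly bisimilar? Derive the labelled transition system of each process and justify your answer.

LTS(P): 12 reachable states
  p0 = (b.(0 + 0) + b.0 | a.0) | a.(0 | 0 + (0 + 0)) + a.(0 + (0 | 0 + 0 | 0) | ((0 + 0) | a.0)) ⊢ —a→ p1, —a→ p2, —a→ p3, —b→ p4, —b→ p5
  p1 = (b.(0 + 0) + b.0 | a.0) | (0 | 0 + (0 + 0)) ⊢ —a→ p6, —b→ p7, —b→ p8
  p2 = 0 + (0 | 0 + 0 | 0) | ((0 + 0) | a.0) ⊢ —a→ p9
  p3 = b.0 | 0 | a.(0 | 0 + (0 + 0)) ⊢ —a→ p6, —b→ p10
  p4 = (0 + 0) | a.(0 | 0 + (0 + 0)) ⊢ —a→ p7
  p5 = 0 | a.0 | a.(0 | 0 + (0 + 0)) ⊢ —a→ p10, —a→ p8
  p6 = b.0 | 0 | (0 | 0 + (0 + 0)) ⊢ —b→ p11
  p7 = (0 + 0) | (0 | 0 + (0 + 0)) ⊢ (no moves)
  p8 = 0 | a.0 | (0 | 0 + (0 + 0)) ⊢ —a→ p11
  p9 = (0 | 0 + 0 | 0) | ((0 + 0) | 0) ⊢ (no moves)
  p10 = 0 | 0 | a.(0 | 0 + (0 + 0)) ⊢ —a→ p11
  p11 = 0 | 0 | (0 | 0 + (0 + 0)) ⊢ (no moves)
LTS(Q): 12 reachable states
  q0 = (b.(0 + 0) + b.0 | a.0) | a.(0 | 0 + (0 + 0)) + a.((0 | 0 + 0 | 0) | ((0 + 0) | a.0)) ⊢ —a→ q1, —a→ q2, —a→ q3, —b→ q4, —b→ q5
  q1 = (0 | 0 + 0 | 0) | ((0 + 0) | a.0) ⊢ —a→ q6
  q2 = (b.(0 + 0) + b.0 | a.0) | (0 | 0 + (0 + 0)) ⊢ —a→ q7, —b→ q8, —b→ q9
  q3 = b.0 | 0 | a.(0 | 0 + (0 + 0)) ⊢ —a→ q7, —b→ q10
  q4 = (0 + 0) | a.(0 | 0 + (0 + 0)) ⊢ —a→ q8
  q5 = 0 | a.0 | a.(0 | 0 + (0 + 0)) ⊢ —a→ q10, —a→ q9
  q6 = (0 | 0 + 0 | 0) | ((0 + 0) | 0) ⊢ (no moves)
  q7 = b.0 | 0 | (0 | 0 + (0 + 0)) ⊢ —b→ q11
  q8 = (0 + 0) | (0 | 0 + (0 + 0)) ⊢ (no moves)
  q9 = 0 | a.0 | (0 | 0 + (0 + 0)) ⊢ —a→ q11
  q10 = 0 | 0 | a.(0 | 0 + (0 + 0)) ⊢ —a→ q11
  q11 = 0 | 0 | (0 | 0 + (0 + 0)) ⊢ (no moves)
Coarsest stable partition (strong bisimilarity classes):
  B0 = {p0, q0}
  B1 = {p3, q3}
  B2 = {p10, p2, p4, p8, q1, q10, q4, q9}
  B3 = {p11, p7, p9, q11, q6, q8}
  B4 = {p6, q7}
  B5 = {p1, q2}
  B6 = {p5, q5}
p0 ∈ B0, q0 ∈ B0 → same block

bisimilar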